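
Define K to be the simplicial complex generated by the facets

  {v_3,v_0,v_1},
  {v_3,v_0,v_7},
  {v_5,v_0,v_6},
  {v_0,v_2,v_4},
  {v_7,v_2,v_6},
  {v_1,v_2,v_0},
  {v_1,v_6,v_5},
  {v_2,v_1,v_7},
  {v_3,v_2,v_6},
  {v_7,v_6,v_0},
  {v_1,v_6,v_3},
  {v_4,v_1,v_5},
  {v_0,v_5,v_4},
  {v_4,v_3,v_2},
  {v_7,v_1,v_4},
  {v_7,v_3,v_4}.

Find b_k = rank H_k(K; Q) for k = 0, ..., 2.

b_0 = 1, b_1 = 2, b_2 = 1.

Order the vertices as v_0 < v_1 < v_2 < v_3 < v_4 < v_5 < v_6 < v_7. Listing each simplex with vertices in this order, K has dimension 2 with simplices:

  0-simplices (8): [v_0], [v_1], [v_2], [v_3], [v_4], [v_5], [v_6], [v_7]
  1-simplices (24): (24 of them)
  2-simplices (16): (16 of them)

Hence C_0 ≅ Z^8, C_1 ≅ Z^24, C_2 ≅ Z^16.

Boundary ∂_1: C_1 → C_0 is given by ∂[p,q] = [q] − [p]. For instance
  ∂[v_1,v_4] = [v_4] − [v_1].
The 8×24 boundary matrix has rank 7 and Smith normal form diag(1,1,1,1,1,1,1).

∂_2: C_2 → C_1 acts by ∂[p,q,r] = [q,r] − [p,r] + [p,q]. For instance
  ∂[v_0,v_6,v_7] = [v_6,v_7] − [v_0,v_7] + [v_0,v_6],
  ∂[v_0,v_5,v_6] = [v_5,v_6] − [v_0,v_6] + [v_0,v_5].
This gives a 24×16 integer matrix of rank 15; reducing to Smith normal form yields diagonal entries (1,1,1,1,1,1,1,1,1,1,1,1,1,1,1).

Computing H_k = (kernel of ∂_k) / (image of ∂_{k+1}):

  H_0: rank C_0 − rank ∂_1 = 8 − 7 = 1, and the invariant factors of ∂_1 are all 1, so H_0 = Z.
  H_1: rank ker ∂_1 − rank ∂_2 = (24 − 7) − 15 = 2, and the invariant factors of ∂_2 are all 1, so H_1 = Z^2.
  H_2: rank ker ∂_2 − rank ∂_3 = (16 − 15) − 0 = 1, and there is no ∂_3, so H_2 = Z.

Hence the Betti numbers are b_0 = 1, b_1 = 2, b_2 = 1.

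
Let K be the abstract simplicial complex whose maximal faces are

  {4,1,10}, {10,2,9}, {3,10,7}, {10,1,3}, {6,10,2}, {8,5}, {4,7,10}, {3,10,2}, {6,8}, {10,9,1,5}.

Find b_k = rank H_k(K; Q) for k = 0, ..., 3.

b_0 = 1, b_1 = 1, b_2 = 0, b_3 = 0.

K has 10 vertices, 20 edges, 11 triangles, 1 3-simplex.
rank ∂_0 = 0, rank ∂_1 = 9 ⇒ b_0 = 10 − 0 − 9 = 1; all invariant factors of ∂_1 are 1 so no torsion. So H_0 = Z.
rank ∂_1 = 9, rank ∂_2 = 10 ⇒ b_1 = 20 − 9 − 10 = 1; all invariant factors of ∂_2 are 1 so no torsion. So H_1 = Z.
rank ∂_2 = 10, rank ∂_3 = 1 ⇒ b_2 = 11 − 10 − 1 = 0; all invariant factors of ∂_3 are 1 so no torsion. So H_2 = 0.
rank ∂_3 = 1, rank ∂_4 = 0 ⇒ b_3 = 1 − 1 − 0 = 0. So H_3 = 0.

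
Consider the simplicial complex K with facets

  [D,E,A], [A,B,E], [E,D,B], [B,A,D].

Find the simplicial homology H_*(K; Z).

H_0 = Z,  H_1 = 0,  H_2 = Z.

Take the total order A < B < D < E on the vertex set. Then K (dimension 2) consists of the simplices:

  0-simplices (4): A, B, D, E
  1-simplices (6): AB, AD, AE, BD, BE, DE
  2-simplices (4): ABD, ABE, ADE, BDE

so the chain groups are C_0 ≅ Z^4, C_1 ≅ Z^6, C_2 ≅ Z^4.

Boundary ∂_1: C_1 → C_0 is given by ∂[p,q] = [q] − [p]. For instance
  ∂BE = E − B.
This gives a 4×6 integer matrix of rank 3; reducing to Smith normal form yields diagonal entries (1,1,1).

Boundary ∂_2: C_2 → C_1 maps a triangle to the signed sum of its edges. For instance
  ∂ADE = DE − AE + AD,
  ∂ABE = BE − AE + AB.
The resulting 6×4 matrix has rank 3, and its Smith normal form has invariant factors (1,1,1).

Reading off H_k = ker ∂_k / im ∂_{k+1}:

  H_0: rank C_0 − rank ∂_1 = 4 − 3 = 1, and the invariant factors of ∂_1 are all 1, so H_0 = Z.
  H_1: rank ker ∂_1 − rank ∂_2 = (6 − 3) − 3 = 0, and the invariant factors of ∂_2 are all 1, so H_1 = 0.
  H_2: rank ker ∂_2 − rank ∂_3 = (4 − 3) − 0 = 1, and there is no ∂_3, so H_2 = Z.

(K is a triangulation of the 2-sphere S^2.)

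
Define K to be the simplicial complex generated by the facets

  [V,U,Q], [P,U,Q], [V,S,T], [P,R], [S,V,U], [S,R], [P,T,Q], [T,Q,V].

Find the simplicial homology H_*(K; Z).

H_0 ≅ Z,  H_1 ≅ Z,  H_2 = 0.

Order the vertices as P < Q < R < S < T < U < V. Listing each simplex with vertices in this order, K has dimension 2 with simplices:

  0-simplices (7): P, Q, R, S, T, U, V
  1-simplices (13): PQ, PR, PT, PU, QT, QU, QV, RS, ST, SU, SV, TV, UV
  2-simplices (6): PQT, PQU, QTV, QUV, STV, SUV

so the chain groups are C_0 ≅ Z^7, C_1 ≅ Z^13, C_2 ≅ Z^6.

Boundary ∂_1: C_1 → C_0 is given by ∂[p,q] = [q] − [p].
The 7×13 boundary matrix has rank 6 and Smith normal form diag(1,1,1,1,1,1).

∂_2: C_2 → C_1 maps a triangle to the signed sum of its edges. For instance
  ∂PQT = QT − PT + PQ,
  ∂STV = TV − SV + ST.
The resulting 13×6 matrix has rank 6, and its Smith normal form has invariant factors (1,1,1,1,1,1).

Computing H_k = (kernel of ∂_k) / (image of ∂_{k+1}):

  H_0: rank C_0 − rank ∂_1 = 7 − 6 = 1, and the invariant factors of ∂_1 are all 1, so H_0 = Z.
  H_1: rank ker ∂_1 − rank ∂_2 = (13 − 6) − 6 = 1, and the invariant factors of ∂_2 are all 1, so H_1 = Z.
  H_2: rank ker ∂_2 − rank ∂_3 = (6 − 6) − 0 = 0, and there is no ∂_3, so H_2 = 0.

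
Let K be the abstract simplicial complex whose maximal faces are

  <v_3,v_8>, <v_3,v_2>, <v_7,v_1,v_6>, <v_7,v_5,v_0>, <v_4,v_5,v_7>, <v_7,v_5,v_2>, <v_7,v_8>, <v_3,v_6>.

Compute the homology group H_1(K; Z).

H_1 ≅ Z^2.

K has 9 vertices, 14 edges, 4 triangles.
rank ∂_1 = 8, rank ∂_2 = 4 ⇒ b_1 = 14 − 8 − 4 = 2; all invariant factors of ∂_2 are 1 so no torsion. So H_1 = Z^2.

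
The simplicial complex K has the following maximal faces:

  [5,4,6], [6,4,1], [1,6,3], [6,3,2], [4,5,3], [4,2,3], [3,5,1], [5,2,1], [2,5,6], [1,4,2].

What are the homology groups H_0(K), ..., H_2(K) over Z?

H_0 ≅ Z,  H_1 ≅ Z/2Z,  H_2 = 0.

Take the total order 1 < 2 < 3 < 4 < 5 < 6 on the vertex set. Then K (dimension 2) consists of the simplices:

  0-simplices (6): [1], [2], [3], [4], [5], [6]
  1-simplices (15): [1,2], [1,3], [1,4], [1,5], [1,6], [2,3], [2,4], [2,5], [2,6], [3,4], [3,5], [3,6], [4,5], [4,6], [5,6]
  2-simplices (10): [1,2,4], [1,2,5], [1,3,5], [1,3,6], [1,4,6], [2,3,4], [2,3,6], [2,5,6], [3,4,5], [4,5,6]

Hence C_0 ≅ Z^6, C_1 ≅ Z^15, C_2 ≅ Z^10.

Boundary ∂_1: C_1 → C_0 maps an edge to its endpoints' difference, ∂[p,q] = q − p.
The resulting 6×15 matrix has rank 5, and its Smith normal form has invariant factors (1,1,1,1,1).

Boundary ∂_2: C_2 → C_1 sends each 2-simplex [p,q,r] to [q,r] − [p,r] + [p,q]. For instance
  ∂[2,5,6] = [5,6] − [2,6] + [2,5],
  ∂[2,3,4] = [3,4] − [2,4] + [2,3].
This gives a 15×10 integer matrix of rank 10; reducing to Smith normal form yields diagonal entries (1,1,1,1,1,1,1,1,1,2).

Reading off H_k = ker ∂_k / im ∂_{k+1}:

  H_0: rank C_0 − rank ∂_1 = 6 − 5 = 1, and the invariant factors of ∂_1 are all 1, so H_0 ≅ Z.
  H_1: rank ker ∂_1 − rank ∂_2 = (15 − 5) − 10 = 0, and ∂_2 has invariant factor 2 > 1, so H_1 ≅ Z/2Z.
  H_2: rank ker ∂_2 − rank ∂_3 = (10 − 10) − 0 = 0, and there is no ∂_3, so H_2 ≅ 0.

As a check, the Euler characteristic is 6 − 15 + 10 = 1, which agrees with 1 − 0 + 0 = 1.
(K is a triangulation of the real projective plane RP^2.)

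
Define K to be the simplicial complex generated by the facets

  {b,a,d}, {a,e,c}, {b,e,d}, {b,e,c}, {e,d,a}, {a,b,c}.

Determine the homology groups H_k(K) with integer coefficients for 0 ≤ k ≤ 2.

Fix the vertex order a < b < c < d < e and write every simplex with vertices in increasing order. Then dim K = 2 and the simplices of K are:

  0-simplices (5): a, b, c, d, e
  1-simplices (9): ab, ac, ad, ae, bc, bd, be, ce, de
  2-simplices (6): abc, abd, ace, ade, bce, bde

Hence C_0 ≅ Z^5, C_1 ≅ Z^9, C_2 ≅ Z^6.

∂_1: C_1 → C_0 is given by ∂[p,q] = [q] − [p]. For instance
  ∂de = e − d.
The resulting 5×9 matrix has rank 4, and its Smith normal form has invariant factors (1,1,1,1).

∂_2: C_2 → C_1 acts by ∂[p,q,r] = [q,r] − [p,r] + [p,q]. For instance
  ∂ace = ce − ae + ac,
  ∂abc = bc − ac + ab.
This gives a 9×6 integer matrix of rank 5; reducing to Smith normal form yields diagonal entries (1,1,1,1,1).

From H_k ≅ ker(∂_k) / im(∂_{k+1}) we obtain:

  H_0: rank C_0 − rank ∂_1 = 5 − 4 = 1, and the invariant factors of ∂_1 are all 1, so H_0 = Z.
  H_1: rank ker ∂_1 − rank ∂_2 = (9 − 4) − 5 = 0, and the invariant factors of ∂_2 are all 1, so H_1 = 0.
  H_2: rank ker ∂_2 − rank ∂_3 = (6 − 5) − 0 = 1, and there is no ∂_3, so H_2 = Z.

As a check, the Euler characteristic is 5 − 9 + 6 = 2, which agrees with 1 − 0 + 1 = 2.
(K is a triangulation of the 2-sphere S^2.)

H_0 = Z,  H_1 = 0,  H_2 = Z.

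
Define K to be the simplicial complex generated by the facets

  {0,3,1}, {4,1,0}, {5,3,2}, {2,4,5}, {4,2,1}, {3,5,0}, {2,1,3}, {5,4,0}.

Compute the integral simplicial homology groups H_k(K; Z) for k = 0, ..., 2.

We work with the vertex ordering 0 < 1 < 2 < 3 < 4 < 5. The simplices of K, each written with vertices in increasing order, are:

  0-simplices (6): [0], [1], [2], [3], [4], [5]
  1-simplices (12): [0,1], [0,3], [0,4], [0,5], [1,2], [1,3], [1,4], [2,3], [2,4], [2,5], [3,5], [4,5]
  2-simplices (8): [0,1,3], [0,1,4], [0,3,5], [0,4,5], [1,2,3], [1,2,4], [2,3,5], [2,4,5]

so the chain groups are C_0 ≅ Z^6, C_1 ≅ Z^12, C_2 ≅ Z^8.

Boundary ∂_1: C_1 → C_0 is given by ∂[p,q] = [q] − [p]. For instance
  ∂[2,4] = [4] − [2].
The resulting 6×12 matrix has rank 5, and its Smith normal form has invariant factors (1,1,1,1,1).

The boundary map ∂_2: C_2 → C_1 sends each 2-simplex [p,q,r] to [q,r] − [p,r] + [p,q]. For instance
  ∂[1,2,3] = [2,3] − [1,3] + [1,2],
  ∂[0,4,5] = [4,5] − [0,5] + [0,4].
As a 12×8 matrix over Z this has rank 7, with invariant factors (1,1,1,1,1,1,1).

From H_k ≅ ker(∂_k) / im(∂_{k+1}) we obtain:

  H_0: rank C_0 − rank ∂_1 = 6 − 5 = 1, and the invariant factors of ∂_1 are all 1, so H_0 ≅ Z.
  H_1: rank ker ∂_1 − rank ∂_2 = (12 − 5) − 7 = 0, and the invariant factors of ∂_2 are all 1, so H_1 ≅ 0.
  H_2: rank ker ∂_2 − rank ∂_3 = (8 − 7) − 0 = 1, and there is no ∂_3, so H_2 ≅ Z.

H_0 ≅ Z,  H_1 = 0,  H_2 ≅ Z.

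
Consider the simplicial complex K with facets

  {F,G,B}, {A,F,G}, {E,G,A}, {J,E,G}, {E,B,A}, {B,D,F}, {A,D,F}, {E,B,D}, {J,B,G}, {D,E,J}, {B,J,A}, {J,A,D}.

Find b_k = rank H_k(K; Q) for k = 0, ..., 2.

b_0 = 1, b_1 = 0, b_2 = 0.

Order the vertices as A < B < D < E < F < G < J. Listing each simplex with vertices in this order, K has dimension 2 with simplices:

  0-simplices (7): A, B, D, E, F, G, J
  1-simplices (18): AB, AD, AE, AF, AG, AJ, BD, BE, BF, BG, BJ, DE, DF, DJ, EG, EJ, FG, GJ
  2-simplices (12): ABE, ABJ, ADF, ADJ, AEG, AFG, BDE, BDF, BFG, BGJ, DEJ, EGJ

giving chain groups C_0 ≅ Z^7, C_1 ≅ Z^18, C_2 ≅ Z^12.

∂_1: C_1 → C_0 sends each edge [p,q] (with p < q) to q − p. For instance
  ∂AD = D − A.
This gives a 7×18 integer matrix of rank 6; reducing to Smith normal form yields diagonal entries (1,1,1,1,1,1).

Boundary ∂_2: C_2 → C_1 maps a triangle to the signed sum of its edges. For instance
  ∂EGJ = GJ − EJ + EG,
  ∂BDE = DE − BE + BD.
As a 18×12 matrix over Z this has rank 12, with invariant factors (1,1,1,1,1,1,1,1,1,1,1,2).

From H_k ≅ ker(∂_k) / im(∂_{k+1}) we obtain:

  H_0: rank C_0 − rank ∂_1 = 7 − 6 = 1, and the invariant factors of ∂_1 are all 1, so H_0 ≅ Z.
  H_1: rank ker ∂_1 − rank ∂_2 = (18 − 6) − 12 = 0, and ∂_2 has invariant factor 2 > 1, so H_1 ≅ Z/2.
  H_2: rank ker ∂_2 − rank ∂_3 = (12 − 12) − 0 = 0, and there is no ∂_3, so H_2 ≅ 0.

(K is a triangulation of the real projective plane RP^2.)

Hence the Betti numbers are b_0 = 1, b_1 = 0, b_2 = 0.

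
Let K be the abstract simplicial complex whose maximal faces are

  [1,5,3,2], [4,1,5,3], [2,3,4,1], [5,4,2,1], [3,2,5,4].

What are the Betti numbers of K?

b_0 = 1, b_1 = 0, b_2 = 0, b_3 = 1.

Fix the vertex order 1 < 2 < 3 < 4 < 5 and write every simplex with vertices in increasing order. Then dim K = 3 and the simplices of K are:

  0-simplices (5): [1], [2], [3], [4], [5]
  1-simplices (10): [1,2], [1,3], [1,4], [1,5], [2,3], [2,4], [2,5], [3,4], [3,5], [4,5]
  2-simplices (10): [1,2,3], [1,2,4], [1,2,5], [1,3,4], [1,3,5], [1,4,5], [2,3,4], [2,3,5], [2,4,5], [3,4,5]
  3-simplices (5): [1,2,3,4], [1,2,3,5], [1,2,4,5], [1,3,4,5], [2,3,4,5]

so the chain groups are C_0 ≅ Z^5, C_1 ≅ Z^10, C_2 ≅ Z^10, C_3 ≅ Z^5.

The boundary map ∂_1: C_1 → C_0 maps an edge to its endpoints' difference, ∂[p,q] = q − p. For instance
  ∂[2,4] = [4] − [2].
This gives a 5×10 integer matrix of rank 4; reducing to Smith normal form yields diagonal entries (1,1,1,1).

Boundary ∂_2: C_2 → C_1 sends each 2-simplex [p,q,r] to [q,r] − [p,r] + [p,q]. For instance
  ∂[1,3,5] = [3,5] − [1,5] + [1,3],
  ∂[2,4,5] = [4,5] − [2,5] + [2,4].
As a 10×10 matrix over Z this has rank 6, with invariant factors (1,1,1,1,1,1).

Boundary ∂_3: C_3 → C_2 sends each 3-simplex σ to the alternating sum Σ_i (−1)^i (σ with its i-th vertex removed). For instance
  ∂[1,2,4,5] = [2,4,5] − [1,4,5] + [1,2,5] − [1,2,4],
  ∂[1,2,3,5] = [2,3,5] − [1,3,5] + [1,2,5] − [1,2,3].
This gives a 10×5 integer matrix of rank 4; reducing to Smith normal form yields diagonal entries (1,1,1,1).

From H_k ≅ ker(∂_k) / im(∂_{k+1}) we obtain:

  H_0: rank C_0 − rank ∂_1 = 5 − 4 = 1, and the invariant factors of ∂_1 are all 1, so H_0 ≅ Z.
  H_1: rank ker ∂_1 − rank ∂_2 = (10 − 4) − 6 = 0, and the invariant factors of ∂_2 are all 1, so H_1 ≅ 0.
  H_2: rank ker ∂_2 − rank ∂_3 = (10 − 6) − 4 = 0, and the invariant factors of ∂_3 are all 1, so H_2 ≅ 0.
  H_3: rank ker ∂_3 − rank ∂_4 = (5 − 4) − 0 = 1, and there is no ∂_4, so H_3 ≅ Z.

Hence the Betti numbers are b_0 = 1, b_1 = 0, b_2 = 0, b_3 = 1.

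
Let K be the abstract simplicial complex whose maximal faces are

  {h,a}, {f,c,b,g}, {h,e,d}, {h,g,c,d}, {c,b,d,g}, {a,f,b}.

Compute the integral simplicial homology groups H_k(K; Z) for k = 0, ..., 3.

H_0 = Z,  H_1 = Z,  H_2 = 0,  H_3 = 0.

Take the total order a < b < c < d < e < f < g < h on the vertex set. Then K (dimension 3) consists of the simplices:

  0-simplices (8): a, b, c, d, e, f, g, h
  1-simplices (17): ab, af, ah, bc, bd, bf, bg, cd, cf, cg, ch, de, dg, dh, eh, fg, gh
  2-simplices (12): abf, bcd, bcf, bcg, bdg, bfg, cdg, cdh, cfg, cgh, deh, dgh
  3-simplices (3): bcdg, bcfg, cdgh

Hence C_0 ≅ Z^8, C_1 ≅ Z^17, C_2 ≅ Z^12, C_3 ≅ Z^3.

Boundary ∂_1: C_1 → C_0 sends each edge [p,q] (with p < q) to q − p. For instance
  ∂dg = g − d.
The resulting 8×17 matrix has rank 7, and its Smith normal form has invariant factors (1,1,1,1,1,1,1).

∂_2: C_2 → C_1 acts by ∂[p,q,r] = [q,r] − [p,r] + [p,q]. For instance
  ∂deh = eh − dh + de,
  ∂cfg = fg − cg + cf.
The 17×12 boundary matrix has rank 9 and Smith normal form diag(1,1,1,1,1,1,1,1,1).

Boundary ∂_3: C_3 → C_2 sends each 3-simplex σ to the alternating sum Σ_i (−1)^i (σ with its i-th vertex removed). For instance
  ∂bcfg = cfg − bfg + bcg − bcf,
  ∂bcdg = cdg − bdg + bcg − bcd.
The 12×3 boundary matrix has rank 3 and Smith normal form diag(1,1,1).

From H_k ≅ ker(∂_k) / im(∂_{k+1}) we obtain:

  H_0: rank C_0 − rank ∂_1 = 8 − 7 = 1, and the invariant factors of ∂_1 are all 1, so H_0 = Z.
  H_1: rank ker ∂_1 − rank ∂_2 = (17 − 7) − 9 = 1, and the invariant factors of ∂_2 are all 1, so H_1 = Z.
  H_2: rank ker ∂_2 − rank ∂_3 = (12 − 9) − 3 = 0, and the invariant factors of ∂_3 are all 1, so H_2 = 0.
  H_3: rank ker ∂_3 − rank ∂_4 = (3 − 3) − 0 = 0, and there is no ∂_4, so H_3 = 0.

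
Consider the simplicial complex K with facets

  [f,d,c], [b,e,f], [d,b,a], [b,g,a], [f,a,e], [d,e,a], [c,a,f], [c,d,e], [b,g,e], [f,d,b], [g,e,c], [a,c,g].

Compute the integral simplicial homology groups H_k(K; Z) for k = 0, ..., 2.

Order the vertices as a < b < c < d < e < f < g. Listing each simplex with vertices in this order, K has dimension 2 with simplices:

  0-simplices (7): a, b, c, d, e, f, g
  1-simplices (18): ab, ac, ad, ae, af, ag, bd, be, bf, bg, cd, ce, cf, cg, de, df, ef, eg
  2-simplices (12): abd, abg, acf, acg, ade, aef, bdf, bef, beg, cde, cdf, ceg

so the chain groups are C_0 ≅ Z^7, C_1 ≅ Z^18, C_2 ≅ Z^12.

The boundary map ∂_1: C_1 → C_0 is given by ∂[p,q] = [q] − [p].
The 7×18 boundary matrix has rank 6 and Smith normal form diag(1,1,1,1,1,1).

∂_2: C_2 → C_1 acts by ∂[p,q,r] = [q,r] − [p,r] + [p,q]. For instance
  ∂beg = eg − bg + be,
  ∂acg = cg − ag + ac.
As a 18×12 matrix over Z this has rank 12, with invariant factors (1,1,1,1,1,1,1,1,1,1,1,2).

Now H_k = ker ∂_k / im ∂_{k+1}, so:

  H_0: rank C_0 − rank ∂_1 = 7 − 6 = 1, and the invariant factors of ∂_1 are all 1, so H_0 = Z.
  H_1: rank ker ∂_1 − rank ∂_2 = (18 − 6) − 12 = 0, and ∂_2 has invariant factor 2 > 1, so H_1 = Z/2.
  H_2: rank ker ∂_2 − rank ∂_3 = (12 − 12) − 0 = 0, and there is no ∂_3, so H_2 = 0.

As a check, the Euler characteristic is 7 − 18 + 12 = 1, which agrees with 1 − 0 + 0 = 1.
(K is a triangulation of the real projective plane RP^2.)

H_0 = Z,  H_1 = Z/2,  H_2 = 0.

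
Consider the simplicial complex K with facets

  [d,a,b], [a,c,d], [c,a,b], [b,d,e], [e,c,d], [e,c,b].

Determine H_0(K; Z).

Fix the vertex order a < b < c < d < e and write every simplex with vertices in increasing order. Then dim K = 2 and the simplices of K are:

  0-simplices (5): a, b, c, d, e
  1-simplices (9): ab, ac, ad, bc, bd, be, cd, ce, de
  2-simplices (6): abc, abd, acd, bce, bde, cde

so the chain groups are C_0 ≅ Z^5, C_1 ≅ Z^9, C_2 ≅ Z^6.

The boundary map ∂_1: C_1 → C_0 maps an edge to its endpoints' difference, ∂[p,q] = q − p.
This gives a 5×9 integer matrix of rank 4; reducing to Smith normal form yields diagonal entries (1,1,1,1).

∂_2: C_2 → C_1 sends each 2-simplex [p,q,r] to [q,r] − [p,r] + [p,q]. For instance
  ∂acd = cd − ad + ac,
  ∂bce = ce − be + bc.
This gives a 9×6 integer matrix of rank 5; reducing to Smith normal form yields diagonal entries (1,1,1,1,1).

Reading off H_k = ker ∂_k / im ∂_{k+1}:

  H_0: rank C_0 − rank ∂_1 = 5 − 4 = 1, and the invariant factors of ∂_1 are all 1, so H_0 ≅ Z.

H_0 ≅ Z.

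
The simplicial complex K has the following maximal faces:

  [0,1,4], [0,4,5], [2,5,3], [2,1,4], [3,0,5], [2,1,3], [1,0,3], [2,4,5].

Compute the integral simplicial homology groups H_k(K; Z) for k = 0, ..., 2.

We work with the vertex ordering 0 < 1 < 2 < 3 < 4 < 5. The simplices of K, each written with vertices in increasing order, are:

  0-simplices (6): [0], [1], [2], [3], [4], [5]
  1-simplices (12): [0,1], [0,3], [0,4], [0,5], [1,2], [1,3], [1,4], [2,3], [2,4], [2,5], [3,5], [4,5]
  2-simplices (8): [0,1,3], [0,1,4], [0,3,5], [0,4,5], [1,2,3], [1,2,4], [2,3,5], [2,4,5]

Hence C_0 ≅ Z^6, C_1 ≅ Z^12, C_2 ≅ Z^8.

∂_1: C_1 → C_0 is given by ∂[p,q] = [q] − [p]. For instance
  ∂[0,1] = [1] − [0].
As a 6×12 matrix over Z this has rank 5, with invariant factors (1,1,1,1,1).

Boundary ∂_2: C_2 → C_1 maps a triangle to the signed sum of its edges. For instance
  ∂[2,4,5] = [4,5] − [2,5] + [2,4],
  ∂[0,3,5] = [3,5] − [0,5] + [0,3].
The 12×8 boundary matrix has rank 7 and Smith normal form diag(1,1,1,1,1,1,1).

Computing H_k = (kernel of ∂_k) / (image of ∂_{k+1}):

  H_0: rank C_0 − rank ∂_1 = 6 − 5 = 1, and the invariant factors of ∂_1 are all 1, so H_0 = Z.
  H_1: rank ker ∂_1 − rank ∂_2 = (12 − 5) − 7 = 0, and the invariant factors of ∂_2 are all 1, so H_1 = 0.
  H_2: rank ker ∂_2 − rank ∂_3 = (8 − 7) − 0 = 1, and there is no ∂_3, so H_2 = Z.

As a check, the Euler characteristic is 6 − 12 + 8 = 2, which agrees with 1 − 0 + 1 = 2.

H_0 = Z,  H_1 = 0,  H_2 = Z.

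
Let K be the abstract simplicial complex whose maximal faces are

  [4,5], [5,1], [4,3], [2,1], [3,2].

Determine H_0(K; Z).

Take the total order 1 < 2 < 3 < 4 < 5 on the vertex set. Then K (dimension 1) consists of the simplices:

  0-simplices (5): [1], [2], [3], [4], [5]
  1-simplices (5): [1,2], [1,5], [2,3], [3,4], [4,5]

so the chain groups are C_0 ≅ Z^5, C_1 ≅ Z^5.

Boundary ∂_1: C_1 → C_0 maps an edge to its endpoints' difference, ∂[p,q] = q − p.
The resulting 5×5 matrix has rank 4, and its Smith normal form has invariant factors (1,1,1,1).

Now H_k = ker ∂_k / im ∂_{k+1}, so:

  H_0: rank C_0 − rank ∂_1 = 5 − 4 = 1, and the invariant factors of ∂_1 are all 1, so H_0 ≅ Z.

H_0 = Z.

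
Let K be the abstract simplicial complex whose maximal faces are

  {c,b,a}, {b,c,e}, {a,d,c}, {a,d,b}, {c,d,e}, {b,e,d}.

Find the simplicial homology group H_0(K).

H_0 = Z.

Order the vertices as a < b < c < d < e. Listing each simplex with vertices in this order, K has dimension 2 with simplices:

  0-simplices (5): a, b, c, d, e
  1-simplices (9): ab, ac, ad, bc, bd, be, cd, ce, de
  2-simplices (6): abc, abd, acd, bce, bde, cde

so the chain groups are C_0 ≅ Z^5, C_1 ≅ Z^9, C_2 ≅ Z^6.

The boundary map ∂_1: C_1 → C_0 sends each edge [p,q] (with p < q) to q − p. For instance
  ∂ac = c − a.
As a 5×9 matrix over Z this has rank 4, with invariant factors (1,1,1,1).

The boundary map ∂_2: C_2 → C_1 sends each 2-simplex [p,q,r] to [q,r] − [p,r] + [p,q]. For instance
  ∂abc = bc − ac + ab,
  ∂cde = de − ce + cd.
The 9×6 boundary matrix has rank 5 and Smith normal form diag(1,1,1,1,1).

From H_k ≅ ker(∂_k) / im(∂_{k+1}) we obtain:

  H_0: rank C_0 − rank ∂_1 = 5 − 4 = 1, and the invariant factors of ∂_1 are all 1, so H_0 = Z.

(K is a triangulation of the 2-sphere S^2.)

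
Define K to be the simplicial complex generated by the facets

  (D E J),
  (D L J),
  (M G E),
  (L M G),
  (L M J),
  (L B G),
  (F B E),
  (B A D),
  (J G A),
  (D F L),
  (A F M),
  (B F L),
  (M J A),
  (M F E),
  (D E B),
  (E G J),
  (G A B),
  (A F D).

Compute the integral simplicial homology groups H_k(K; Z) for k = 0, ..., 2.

H_0 = Z,  H_1 = Z ⊕ Z/2,  H_2 = 0.

K has 9 vertices, 27 edges, 18 triangles.
rank ∂_0 = 0, rank ∂_1 = 8 ⇒ b_0 = 9 − 0 − 8 = 1; all invariant factors of ∂_1 are 1 so no torsion. So H_0 ≅ Z.
rank ∂_1 = 8, rank ∂_2 = 18 ⇒ b_1 = 27 − 8 − 18 = 1; ∂_2 has invariant factor(s) [2] giving torsion. So H_1 ≅ Z ⊕ Z/2.
rank ∂_2 = 18, rank ∂_3 = 0 ⇒ b_2 = 18 − 18 − 0 = 0. So H_2 ≅ 0.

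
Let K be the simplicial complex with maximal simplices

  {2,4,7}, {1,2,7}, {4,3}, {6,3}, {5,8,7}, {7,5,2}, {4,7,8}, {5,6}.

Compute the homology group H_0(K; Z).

H_0 = Z.

We work with the vertex ordering 1 < 2 < 3 < 4 < 5 < 6 < 7 < 8. The simplices of K, each written with vertices in increasing order, are:

  0-simplices (8): [1], [2], [3], [4], [5], [6], [7], [8]
  1-simplices (13): [1,2], [1,7], [2,4], [2,5], [2,7], [3,4], [3,6], [4,7], [4,8], [5,6], [5,7], [5,8], [7,8]
  2-simplices (5): [1,2,7], [2,4,7], [2,5,7], [4,7,8], [5,7,8]

so the chain groups are C_0 ≅ Z^8, C_1 ≅ Z^13, C_2 ≅ Z^5.

The boundary map ∂_1: C_1 → C_0 maps an edge to its endpoints' difference, ∂[p,q] = q − p.
As a 8×13 matrix over Z this has rank 7, with invariant factors (1,1,1,1,1,1,1).

The boundary map ∂_2: C_2 → C_1 sends each 2-simplex [p,q,r] to [q,r] − [p,r] + [p,q]. For instance
  ∂[4,7,8] = [7,8] − [4,8] + [4,7],
  ∂[5,7,8] = [7,8] − [5,8] + [5,7].
The resulting 13×5 matrix has rank 5, and its Smith normal form has invariant factors (1,1,1,1,1).

Now H_k = ker ∂_k / im ∂_{k+1}, so:

  H_0: rank C_0 − rank ∂_1 = 8 − 7 = 1, and the invariant factors of ∂_1 are all 1, so H_0 = Z.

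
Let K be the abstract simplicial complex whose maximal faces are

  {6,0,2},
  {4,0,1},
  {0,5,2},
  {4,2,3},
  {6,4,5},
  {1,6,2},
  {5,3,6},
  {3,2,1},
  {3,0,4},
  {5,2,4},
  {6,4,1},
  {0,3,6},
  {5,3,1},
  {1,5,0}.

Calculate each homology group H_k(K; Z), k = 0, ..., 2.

Fix the vertex order 0 < 1 < 2 < 3 < 4 < 5 < 6 and write every simplex with vertices in increasing order. Then dim K = 2 and the simplices of K are:

  0-simplices (7): [0], [1], [2], [3], [4], [5], [6]
  1-simplices (21): [0,1], [0,2], [0,3], [0,4], [0,5], [0,6], [1,2], [1,3], [1,4], [1,5], [1,6], [2,3], [2,4], [2,5], [2,6], [3,4], [3,5], [3,6], [4,5], [4,6], [5,6]
  2-simplices (14): [0,1,4], [0,1,5], [0,2,5], [0,2,6], [0,3,4], [0,3,6], [1,2,3], [1,2,6], [1,3,5], [1,4,6], [2,3,4], [2,4,5], [3,5,6], [4,5,6]

Hence C_0 ≅ Z^7, C_1 ≅ Z^21, C_2 ≅ Z^14.

The boundary map ∂_1: C_1 → C_0 sends each edge [p,q] (with p < q) to q − p. For instance
  ∂[3,5] = [5] − [3].
As a 7×21 matrix over Z this has rank 6, with invariant factors (1,1,1,1,1,1).

The boundary map ∂_2: C_2 → C_1 sends each 2-simplex [p,q,r] to [q,r] − [p,r] + [p,q]. For instance
  ∂[2,3,4] = [3,4] − [2,4] + [2,3],
  ∂[3,5,6] = [5,6] − [3,6] + [3,5].
As a 21×14 matrix over Z this has rank 13, with invariant factors (1,1,1,1,1,1,1,1,1,1,1,1,1).

Reading off H_k = ker ∂_k / im ∂_{k+1}:

  H_0: rank C_0 − rank ∂_1 = 7 − 6 = 1, and the invariant factors of ∂_1 are all 1, so H_0 ≅ Z.
  H_1: rank ker ∂_1 − rank ∂_2 = (21 − 6) − 13 = 2, and the invariant factors of ∂_2 are all 1, so H_1 ≅ Z^2.
  H_2: rank ker ∂_2 − rank ∂_3 = (14 − 13) − 0 = 1, and there is no ∂_3, so H_2 ≅ Z.

(K is a triangulation of the torus T^2.)

H_0 ≅ Z,  H_1 ≅ Z^2,  H_2 ≅ Z.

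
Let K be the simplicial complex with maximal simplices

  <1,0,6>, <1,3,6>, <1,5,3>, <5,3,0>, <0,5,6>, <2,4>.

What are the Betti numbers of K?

b_0 = 2, b_1 = 1, b_2 = 0.

We work with the vertex ordering 0 < 1 < 2 < 3 < 4 < 5 < 6. The simplices of K, each written with vertices in increasing order, are:

  0-simplices (7): [0], [1], [2], [3], [4], [5], [6]
  1-simplices (11): [0,1], [0,3], [0,5], [0,6], [1,3], [1,5], [1,6], [2,4], [3,5], [3,6], [5,6]
  2-simplices (5): [0,1,6], [0,3,5], [0,5,6], [1,3,5], [1,3,6]

giving chain groups C_0 ≅ Z^7, C_1 ≅ Z^11, C_2 ≅ Z^5.

Boundary ∂_1: C_1 → C_0 sends each edge [p,q] (with p < q) to q − p. For instance
  ∂[3,6] = [6] − [3].
As a 7×11 matrix over Z this has rank 5, with invariant factors (1,1,1,1,1).

The boundary map ∂_2: C_2 → C_1 sends each 2-simplex [p,q,r] to [q,r] − [p,r] + [p,q]. For instance
  ∂[0,5,6] = [5,6] − [0,6] + [0,5],
  ∂[1,3,6] = [3,6] − [1,6] + [1,3].
This gives a 11×5 integer matrix of rank 5; reducing to Smith normal form yields diagonal entries (1,1,1,1,1).

Computing H_k = (kernel of ∂_k) / (image of ∂_{k+1}):

  H_0: rank C_0 − rank ∂_1 = 7 − 5 = 2, and the invariant factors of ∂_1 are all 1, so H_0 ≅ Z^2.
  H_1: rank ker ∂_1 − rank ∂_2 = (11 − 5) − 5 = 1, and the invariant factors of ∂_2 are all 1, so H_1 ≅ Z.
  H_2: rank ker ∂_2 − rank ∂_3 = (5 − 5) − 0 = 0, and there is no ∂_3, so H_2 ≅ 0.

As a check, the Euler characteristic is 7 − 11 + 5 = 1, which agrees with 2 − 1 + 0 = 1.
(K is a triangulation of the disjoint union of the Möbius band and the 1-simplex.)

Hence the Betti numbers are b_0 = 2, b_1 = 1, b_2 = 0.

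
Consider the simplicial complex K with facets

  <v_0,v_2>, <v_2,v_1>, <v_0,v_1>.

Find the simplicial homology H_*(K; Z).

H_0 ≅ Z,  H_1 ≅ Z.

Order the vertices as v_0 < v_1 < v_2. Listing each simplex with vertices in this order, K has dimension 1 with simplices:

  0-simplices (3): [v_0], [v_1], [v_2]
  1-simplices (3): [v_0,v_1], [v_0,v_2], [v_1,v_2]

Hence C_0 ≅ Z^3, C_1 ≅ Z^3.

Boundary ∂_1: C_1 → C_0 sends each edge [p,q] (with p < q) to q − p.
The 3×3 boundary matrix has rank 2 and Smith normal form diag(1,1).

From H_k ≅ ker(∂_k) / im(∂_{k+1}) we obtain:

  H_0: rank C_0 − rank ∂_1 = 3 − 2 = 1, and the invariant factors of ∂_1 are all 1, so H_0 = Z.
  H_1: rank ker ∂_1 − rank ∂_2 = (3 − 2) − 0 = 1, and there is no ∂_2, so H_1 = Z.

(K is a triangulation of the circle S^1.)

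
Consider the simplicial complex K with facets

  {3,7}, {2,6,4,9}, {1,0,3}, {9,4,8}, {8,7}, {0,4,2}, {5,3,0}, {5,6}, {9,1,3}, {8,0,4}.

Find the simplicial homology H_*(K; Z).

H_0 ≅ Z,  H_1 ≅ Z^3,  H_2 = 0,  H_3 = 0.

We work with the vertex ordering 0 < 1 < 2 < 3 < 4 < 5 < 6 < 7 < 8 < 9. The simplices of K, each written with vertices in increasing order, are:

  0-simplices (10): [0], [1], [2], [3], [4], [5], [6], [7], [8], [9]
  1-simplices (21): [0,1], [0,2], [0,3], [0,4], [0,5], [0,8], [1,3], [1,9], [2,4], [2,6], [2,9], [3,5], [3,7], [3,9], [4,6], [4,8], [4,9], [5,6], [6,9], [7,8], [8,9]
  2-simplices (10): [0,1,3], [0,2,4], [0,3,5], [0,4,8], [1,3,9], [2,4,6], [2,4,9], [2,6,9], [4,6,9], [4,8,9]
  3-simplices (1): [2,4,6,9]

Hence C_0 ≅ Z^10, C_1 ≅ Z^21, C_2 ≅ Z^10, C_3 ≅ Z^1.

The boundary map ∂_1: C_1 → C_0 maps an edge to its endpoints' difference, ∂[p,q] = q − p. For instance
  ∂[4,9] = [9] − [4].
As a 10×21 matrix over Z this has rank 9, with invariant factors (1,1,1,1,1,1,1,1,1).

Boundary ∂_2: C_2 → C_1 sends each 2-simplex [p,q,r] to [q,r] − [p,r] + [p,q]. For instance
  ∂[4,6,9] = [6,9] − [4,9] + [4,6],
  ∂[2,4,6] = [4,6] − [2,6] + [2,4].
As a 21×10 matrix over Z this has rank 9, with invariant factors (1,1,1,1,1,1,1,1,1).

The boundary map ∂_3: C_3 → C_2 sends each 3-simplex σ to the alternating sum Σ_i (−1)^i (σ with its i-th vertex removed). For instance
  ∂[2,4,6,9] = [4,6,9] − [2,6,9] + [2,4,9] − [2,4,6].
This gives a 10×1 integer matrix of rank 1; reducing to Smith normal form yields diagonal entries (1).

From H_k ≅ ker(∂_k) / im(∂_{k+1}) we obtain:

  H_0: rank C_0 − rank ∂_1 = 10 − 9 = 1, and the invariant factors of ∂_1 are all 1, so H_0 ≅ Z.
  H_1: rank ker ∂_1 − rank ∂_2 = (21 − 9) − 9 = 3, and the invariant factors of ∂_2 are all 1, so H_1 ≅ Z^3.
  H_2: rank ker ∂_2 − rank ∂_3 = (10 − 9) − 1 = 0, and the invariant factors of ∂_3 are all 1, so H_2 ≅ 0.
  H_3: rank ker ∂_3 − rank ∂_4 = (1 − 1) − 0 = 0, and there is no ∂_4, so H_3 ≅ 0.

As a check, the Euler characteristic is 10 − 21 + 10 − 1 = -2, which agrees with 1 − 3 + 0 − 0 = -2.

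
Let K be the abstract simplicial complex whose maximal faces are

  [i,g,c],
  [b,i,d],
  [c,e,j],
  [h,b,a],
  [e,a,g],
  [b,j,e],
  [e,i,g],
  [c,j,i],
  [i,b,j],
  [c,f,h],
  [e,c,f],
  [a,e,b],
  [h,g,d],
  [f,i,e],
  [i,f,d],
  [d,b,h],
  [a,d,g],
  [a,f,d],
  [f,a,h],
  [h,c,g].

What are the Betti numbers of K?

b_0 = 1, b_1 = 1, b_2 = 0.

K has 10 vertices, 30 edges, 20 triangles.
rank ∂_0 = 0, rank ∂_1 = 9 ⇒ b_0 = 10 − 0 − 9 = 1; all invariant factors of ∂_1 are 1 so no torsion. So H_0 = Z.
rank ∂_1 = 9, rank ∂_2 = 20 ⇒ b_1 = 30 − 9 − 20 = 1; ∂_2 has invariant factor(s) [2] giving torsion. So H_1 = Z ⊕ Z/2.
rank ∂_2 = 20, rank ∂_3 = 0 ⇒ b_2 = 20 − 20 − 0 = 0. So H_2 = 0.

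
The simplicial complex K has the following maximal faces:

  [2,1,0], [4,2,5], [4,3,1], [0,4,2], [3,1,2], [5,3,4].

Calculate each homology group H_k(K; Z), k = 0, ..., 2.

H_0 = Z,  H_1 = Z,  H_2 = 0.

We work with the vertex ordering 0 < 1 < 2 < 3 < 4 < 5. The simplices of K, each written with vertices in increasing order, are:

  0-simplices (6): [0], [1], [2], [3], [4], [5]
  1-simplices (12): [0,1], [0,2], [0,4], [1,2], [1,3], [1,4], [2,3], [2,4], [2,5], [3,4], [3,5], [4,5]
  2-simplices (6): [0,1,2], [0,2,4], [1,2,3], [1,3,4], [2,4,5], [3,4,5]

Hence C_0 ≅ Z^6, C_1 ≅ Z^12, C_2 ≅ Z^6.

∂_1: C_1 → C_0 sends each edge [p,q] (with p < q) to q − p. For instance
  ∂[1,3] = [3] − [1].
This gives a 6×12 integer matrix of rank 5; reducing to Smith normal form yields diagonal entries (1,1,1,1,1).

∂_2: C_2 → C_1 maps a triangle to the signed sum of its edges. For instance
  ∂[1,3,4] = [3,4] − [1,4] + [1,3],
  ∂[3,4,5] = [4,5] − [3,5] + [3,4].
The resulting 12×6 matrix has rank 6, and its Smith normal form has invariant factors (1,1,1,1,1,1).

From H_k ≅ ker(∂_k) / im(∂_{k+1}) we obtain:

  H_0: rank C_0 − rank ∂_1 = 6 − 5 = 1, and the invariant factors of ∂_1 are all 1, so H_0 = Z.
  H_1: rank ker ∂_1 − rank ∂_2 = (12 − 5) − 6 = 1, and the invariant factors of ∂_2 are all 1, so H_1 = Z.
  H_2: rank ker ∂_2 − rank ∂_3 = (6 − 6) − 0 = 0, and there is no ∂_3, so H_2 = 0.

As a check, the Euler characteristic is 6 − 12 + 6 = 0, which agrees with 1 − 1 + 0 = 0.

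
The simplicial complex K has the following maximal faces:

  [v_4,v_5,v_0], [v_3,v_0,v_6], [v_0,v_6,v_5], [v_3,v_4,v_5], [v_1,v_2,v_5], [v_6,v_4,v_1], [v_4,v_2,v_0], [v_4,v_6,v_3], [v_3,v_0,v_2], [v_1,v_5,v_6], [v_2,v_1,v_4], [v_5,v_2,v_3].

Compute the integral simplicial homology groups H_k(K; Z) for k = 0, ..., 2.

Fix the vertex order v_0 < v_1 < v_2 < v_3 < v_4 < v_5 < v_6 and write every simplex with vertices in increasing order. Then dim K = 2 and the simplices of K are:

  0-simplices (7): [v_0], [v_1], [v_2], [v_3], [v_4], [v_5], [v_6]
  1-simplices (18): (18 of them)
  2-simplices (12): (12 of them)

so the chain groups are C_0 ≅ Z^7, C_1 ≅ Z^18, C_2 ≅ Z^12.

∂_1: C_1 → C_0 maps an edge to its endpoints' difference, ∂[p,q] = q − p. For instance
  ∂[v_0,v_2] = [v_2] − [v_0].
The 7×18 boundary matrix has rank 6 and Smith normal form diag(1,1,1,1,1,1).

∂_2: C_2 → C_1 maps a triangle to the signed sum of its edges. For instance
  ∂[v_0,v_5,v_6] = [v_5,v_6] − [v_0,v_6] + [v_0,v_5],
  ∂[v_1,v_2,v_4] = [v_2,v_4] − [v_1,v_4] + [v_1,v_2].
The 18×12 boundary matrix has rank 12 and Smith normal form diag(1,1,1,1,1,1,1,1,1,1,1,2).

Computing H_k = (kernel of ∂_k) / (image of ∂_{k+1}):

  H_0: rank C_0 − rank ∂_1 = 7 − 6 = 1, and the invariant factors of ∂_1 are all 1, so H_0 = Z.
  H_1: rank ker ∂_1 − rank ∂_2 = (18 − 6) − 12 = 0, and ∂_2 has invariant factor 2 > 1, so H_1 = Z_2.
  H_2: rank ker ∂_2 − rank ∂_3 = (12 − 12) − 0 = 0, and there is no ∂_3, so H_2 = 0.

As a check, the Euler characteristic is 7 − 18 + 12 = 1, which agrees with 1 − 0 + 0 = 1.
(K is a triangulation of the real projective plane RP^2.)

H_0 = Z,  H_1 = Z_2,  H_2 = 0.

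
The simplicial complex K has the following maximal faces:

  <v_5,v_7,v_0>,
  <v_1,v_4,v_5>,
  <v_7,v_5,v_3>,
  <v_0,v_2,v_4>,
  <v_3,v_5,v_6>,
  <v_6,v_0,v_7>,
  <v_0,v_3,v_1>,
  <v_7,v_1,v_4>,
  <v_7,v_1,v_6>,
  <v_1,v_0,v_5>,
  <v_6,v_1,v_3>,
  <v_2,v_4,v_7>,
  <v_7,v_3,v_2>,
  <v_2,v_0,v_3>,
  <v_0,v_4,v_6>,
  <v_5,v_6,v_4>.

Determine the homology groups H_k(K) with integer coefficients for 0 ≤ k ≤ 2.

H_0 ≅ Z,  H_1 ≅ Z^2,  H_2 ≅ Z.

We work with the vertex ordering v_0 < v_1 < v_2 < v_3 < v_4 < v_5 < v_6 < v_7. The simplices of K, each written with vertices in increasing order, are:

  0-simplices (8): [v_0], [v_1], [v_2], [v_3], [v_4], [v_5], [v_6], [v_7]
  1-simplices (24): (24 of them)
  2-simplices (16): (16 of them)

Hence C_0 ≅ Z^8, C_1 ≅ Z^24, C_2 ≅ Z^16.

The boundary map ∂_1: C_1 → C_0 maps an edge to its endpoints' difference, ∂[p,q] = q − p. For instance
  ∂[v_3,v_5] = [v_5] − [v_3].
The resulting 8×24 matrix has rank 7, and its Smith normal form has invariant factors (1,1,1,1,1,1,1).

The boundary map ∂_2: C_2 → C_1 acts by ∂[p,q,r] = [q,r] − [p,r] + [p,q]. For instance
  ∂[v_0,v_1,v_5] = [v_1,v_5] − [v_0,v_5] + [v_0,v_1],
  ∂[v_1,v_4,v_7] = [v_4,v_7] − [v_1,v_7] + [v_1,v_4].
As a 24×16 matrix over Z this has rank 15, with invariant factors (1,1,1,1,1,1,1,1,1,1,1,1,1,1,1).

Computing H_k = (kernel of ∂_k) / (image of ∂_{k+1}):

  H_0: rank C_0 − rank ∂_1 = 8 − 7 = 1, and the invariant factors of ∂_1 are all 1, so H_0 = Z.
  H_1: rank ker ∂_1 − rank ∂_2 = (24 − 7) − 15 = 2, and the invariant factors of ∂_2 are all 1, so H_1 = Z^2.
  H_2: rank ker ∂_2 − rank ∂_3 = (16 − 15) − 0 = 1, and there is no ∂_3, so H_2 = Z.

As a check, the Euler characteristic is 8 − 24 + 16 = 0, which agrees with 1 − 2 + 1 = 0.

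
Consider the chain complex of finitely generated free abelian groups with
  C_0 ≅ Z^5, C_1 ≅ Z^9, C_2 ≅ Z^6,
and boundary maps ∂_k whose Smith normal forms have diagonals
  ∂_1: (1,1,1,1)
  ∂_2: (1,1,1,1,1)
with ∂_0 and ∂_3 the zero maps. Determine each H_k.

H_0: b_0 = 5 − 0 − 4 = 1; torsion from ∂_1 factors > 1: none. So H_0 = Z.
H_1: b_1 = 9 − 4 − 5 = 0; torsion from ∂_2 factors > 1: none. So H_1 = 0.
H_2: b_2 = 6 − 5 − 0 = 1; torsion from ∂_3 factors > 1: none. So H_2 = Z.

H_0 = Z,  H_1 = 0,  H_2 = Z.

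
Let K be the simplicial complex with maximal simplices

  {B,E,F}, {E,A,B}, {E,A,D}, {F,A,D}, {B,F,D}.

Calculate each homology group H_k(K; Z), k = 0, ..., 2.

Order the vertices as A < B < D < E < F. Listing each simplex with vertices in this order, K has dimension 2 with simplices:

  0-simplices (5): A, B, D, E, F
  1-simplices (10): AB, AD, AE, AF, BD, BE, BF, DE, DF, EF
  2-simplices (5): ABE, ADE, ADF, BDF, BEF

giving chain groups C_0 ≅ Z^5, C_1 ≅ Z^10, C_2 ≅ Z^5.

∂_1: C_1 → C_0 sends each edge [p,q] (with p < q) to q − p. For instance
  ∂DE = E − D.
This gives a 5×10 integer matrix of rank 4; reducing to Smith normal form yields diagonal entries (1,1,1,1).

Boundary ∂_2: C_2 → C_1 sends each 2-simplex [p,q,r] to [q,r] − [p,r] + [p,q]. For instance
  ∂BDF = DF − BF + BD,
  ∂ADF = DF − AF + AD.
As a 10×5 matrix over Z this has rank 5, with invariant factors (1,1,1,1,1).

From H_k ≅ ker(∂_k) / im(∂_{k+1}) we obtain:

  H_0: rank C_0 − rank ∂_1 = 5 − 4 = 1, and the invariant factors of ∂_1 are all 1, so H_0 = Z.
  H_1: rank ker ∂_1 − rank ∂_2 = (10 − 4) − 5 = 1, and the invariant factors of ∂_2 are all 1, so H_1 = Z.
  H_2: rank ker ∂_2 − rank ∂_3 = (5 − 5) − 0 = 0, and there is no ∂_3, so H_2 = 0.

As a check, the Euler characteristic is 5 − 10 + 5 = 0, which agrees with 1 − 1 + 0 = 0.
(K is a triangulation of the Möbius band.)

H_0 = Z,  H_1 = Z,  H_2 = 0.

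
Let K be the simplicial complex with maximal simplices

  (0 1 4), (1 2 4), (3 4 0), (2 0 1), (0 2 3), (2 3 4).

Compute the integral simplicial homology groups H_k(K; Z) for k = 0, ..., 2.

H_0 ≅ Z,  H_1 = 0,  H_2 ≅ Z.

Order the vertices as 0 < 1 < 2 < 3 < 4. Listing each simplex with vertices in this order, K has dimension 2 with simplices:

  0-simplices (5): [0], [1], [2], [3], [4]
  1-simplices (9): [0,1], [0,2], [0,3], [0,4], [1,2], [1,4], [2,3], [2,4], [3,4]
  2-simplices (6): [0,1,2], [0,1,4], [0,2,3], [0,3,4], [1,2,4], [2,3,4]

giving chain groups C_0 ≅ Z^5, C_1 ≅ Z^9, C_2 ≅ Z^6.

The boundary map ∂_1: C_1 → C_0 is given by ∂[p,q] = [q] − [p]. For instance
  ∂[1,2] = [2] − [1].
As a 5×9 matrix over Z this has rank 4, with invariant factors (1,1,1,1).

∂_2: C_2 → C_1 maps a triangle to the signed sum of its edges. For instance
  ∂[0,2,3] = [2,3] − [0,3] + [0,2],
  ∂[0,1,2] = [1,2] − [0,2] + [0,1].
The resulting 9×6 matrix has rank 5, and its Smith normal form has invariant factors (1,1,1,1,1).

From H_k ≅ ker(∂_k) / im(∂_{k+1}) we obtain:

  H_0: rank C_0 − rank ∂_1 = 5 − 4 = 1, and the invariant factors of ∂_1 are all 1, so H_0 ≅ Z.
  H_1: rank ker ∂_1 − rank ∂_2 = (9 − 4) − 5 = 0, and the invariant factors of ∂_2 are all 1, so H_1 ≅ 0.
  H_2: rank ker ∂_2 − rank ∂_3 = (6 − 5) − 0 = 1, and there is no ∂_3, so H_2 ≅ Z.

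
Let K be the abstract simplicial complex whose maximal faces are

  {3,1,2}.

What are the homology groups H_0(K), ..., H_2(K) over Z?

K has 3 vertices, 3 edges, 1 triangle.
rank ∂_0 = 0, rank ∂_1 = 2 ⇒ b_0 = 3 − 0 − 2 = 1; all invariant factors of ∂_1 are 1 so no torsion. So H_0 ≅ Z.
rank ∂_1 = 2, rank ∂_2 = 1 ⇒ b_1 = 3 − 2 − 1 = 0; all invariant factors of ∂_2 are 1 so no torsion. So H_1 ≅ 0.
rank ∂_2 = 1, rank ∂_3 = 0 ⇒ b_2 = 1 − 1 − 0 = 0. So H_2 ≅ 0.

H_0 = Z,  H_1 = 0,  H_2 = 0.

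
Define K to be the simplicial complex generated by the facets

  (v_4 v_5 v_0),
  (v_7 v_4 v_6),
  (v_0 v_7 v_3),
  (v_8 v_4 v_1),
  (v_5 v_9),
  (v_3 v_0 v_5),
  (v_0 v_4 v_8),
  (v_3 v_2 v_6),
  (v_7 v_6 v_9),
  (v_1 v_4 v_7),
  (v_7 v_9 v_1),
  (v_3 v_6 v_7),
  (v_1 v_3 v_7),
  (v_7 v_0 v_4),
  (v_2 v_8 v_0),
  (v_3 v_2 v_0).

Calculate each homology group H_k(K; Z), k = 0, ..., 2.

Order the vertices as v_0 < v_1 < v_2 < v_3 < v_4 < v_5 < v_6 < v_7 < v_8 < v_9. Listing each simplex with vertices in this order, K has dimension 2 with simplices:

  0-simplices (10): [v_0], [v_1], [v_2], [v_3], [v_4], [v_5], [v_6], [v_7], [v_8], [v_9]
  1-simplices (25): (25 of them)
  2-simplices (15): (15 of them)

giving chain groups C_0 ≅ Z^10, C_1 ≅ Z^25, C_2 ≅ Z^15.

Boundary ∂_1: C_1 → C_0 sends each edge [p,q] (with p < q) to q − p.
This gives a 10×25 integer matrix of rank 9; reducing to Smith normal form yields diagonal entries (1,1,1,1,1,1,1,1,1).

Boundary ∂_2: C_2 → C_1 maps a triangle to the signed sum of its edges. For instance
  ∂[v_0,v_4,v_7] = [v_4,v_7] − [v_0,v_7] + [v_0,v_4],
  ∂[v_0,v_2,v_8] = [v_2,v_8] − [v_0,v_8] + [v_0,v_2].
The 25×15 boundary matrix has rank 15 and Smith normal form diag(1,1,1,1,1,1,1,1,1,1,1,1,1,1,1).

From H_k ≅ ker(∂_k) / im(∂_{k+1}) we obtain:

  H_0: rank C_0 − rank ∂_1 = 10 − 9 = 1, and the invariant factors of ∂_1 are all 1, so H_0 ≅ Z.
  H_1: rank ker ∂_1 − rank ∂_2 = (25 − 9) − 15 = 1, and the invariant factors of ∂_2 are all 1, so H_1 ≅ Z.
  H_2: rank ker ∂_2 − rank ∂_3 = (15 − 15) − 0 = 0, and there is no ∂_3, so H_2 ≅ 0.

H_0 = Z,  H_1 = Z,  H_2 = 0.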